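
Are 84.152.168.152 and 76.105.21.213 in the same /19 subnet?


Mask: 255.255.224.0
84.152.168.152 AND mask = 84.152.160.0
76.105.21.213 AND mask = 76.105.0.0
No, different subnets (84.152.160.0 vs 76.105.0.0)


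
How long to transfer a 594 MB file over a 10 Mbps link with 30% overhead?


Effective throughput = 10 * (1 - 30/100) = 7 Mbps
File size in Mb = 594 * 8 = 4752 Mb
Time = 4752 / 7
Time = 678.8571 seconds


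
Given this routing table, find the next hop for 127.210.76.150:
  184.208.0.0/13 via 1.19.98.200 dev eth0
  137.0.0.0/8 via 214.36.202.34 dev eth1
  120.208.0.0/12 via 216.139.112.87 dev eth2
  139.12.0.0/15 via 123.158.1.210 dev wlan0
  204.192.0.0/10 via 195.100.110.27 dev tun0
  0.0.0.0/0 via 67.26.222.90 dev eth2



Longest prefix match for 127.210.76.150:
  /13 184.208.0.0: no
  /8 137.0.0.0: no
  /12 120.208.0.0: no
  /15 139.12.0.0: no
  /10 204.192.0.0: no
  /0 0.0.0.0: MATCH
Selected: next-hop 67.26.222.90 via eth2 (matched /0)


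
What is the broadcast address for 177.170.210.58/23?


Network: 177.170.210.0/23
Host bits = 9
Set all host bits to 1:
Broadcast: 177.170.211.255


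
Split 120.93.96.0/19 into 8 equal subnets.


New prefix = 19 + 3 = 22
Each subnet has 1024 addresses
  120.93.96.0/22
  120.93.100.0/22
  120.93.104.0/22
  120.93.108.0/22
  120.93.112.0/22
  120.93.116.0/22
  120.93.120.0/22
  120.93.124.0/22
Subnets: 120.93.96.0/22, 120.93.100.0/22, 120.93.104.0/22, 120.93.108.0/22, 120.93.112.0/22, 120.93.116.0/22, 120.93.120.0/22, 120.93.124.0/22


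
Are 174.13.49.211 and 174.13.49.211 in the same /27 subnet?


Mask: 255.255.255.224
174.13.49.211 AND mask = 174.13.49.192
174.13.49.211 AND mask = 174.13.49.192
Yes, same subnet (174.13.49.192)


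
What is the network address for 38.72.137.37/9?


IP:   00100110.01001000.10001001.00100101
Mask: 11111111.10000000.00000000.00000000
AND operation:
Net:  00100110.00000000.00000000.00000000
Network: 38.0.0.0/9


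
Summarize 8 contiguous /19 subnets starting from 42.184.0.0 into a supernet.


Original prefix: /19
Number of subnets: 8 = 2^3
New prefix = 19 - 3 = 16
Supernet: 42.184.0.0/16


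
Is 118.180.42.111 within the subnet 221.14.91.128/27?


Subnet network: 221.14.91.128
Test IP AND mask: 118.180.42.96
No, 118.180.42.111 is not in 221.14.91.128/27


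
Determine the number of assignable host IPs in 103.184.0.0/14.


Host bits = 32 - 14 = 18
Total addresses = 2^18 = 262144
Usable = total - 2 (network and broadcast)
Usable hosts: 262142


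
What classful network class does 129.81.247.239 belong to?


First octet: 129
Binary: 10000001
10xxxxxx -> Class B (128-191)
Class B, default mask 255.255.0.0 (/16)


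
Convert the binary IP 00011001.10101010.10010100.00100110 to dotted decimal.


00011001 = 25
10101010 = 170
10010100 = 148
00100110 = 38
IP: 25.170.148.38


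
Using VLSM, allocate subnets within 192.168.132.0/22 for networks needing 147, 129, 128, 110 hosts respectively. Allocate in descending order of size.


147 hosts -> /24 (254 usable): 192.168.132.0/24
129 hosts -> /24 (254 usable): 192.168.133.0/24
128 hosts -> /24 (254 usable): 192.168.134.0/24
110 hosts -> /25 (126 usable): 192.168.135.0/25
Allocation: 192.168.132.0/24 (147 hosts, 254 usable); 192.168.133.0/24 (129 hosts, 254 usable); 192.168.134.0/24 (128 hosts, 254 usable); 192.168.135.0/25 (110 hosts, 126 usable)


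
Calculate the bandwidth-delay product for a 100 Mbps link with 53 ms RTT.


BDP = bandwidth * RTT
= 100 Mbps * 53 ms
= 100 * 1e6 * 53 / 1000 bits
= 5300000 bits
= 662500 bytes
= 646.9727 KB
BDP = 5300000 bits (662500 bytes)


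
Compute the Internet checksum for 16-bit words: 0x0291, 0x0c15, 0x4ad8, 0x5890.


Sum all words (with carry folding):
+ 0x0291 = 0x0291
+ 0x0c15 = 0x0ea6
+ 0x4ad8 = 0x597e
+ 0x5890 = 0xb20e
One's complement: ~0xb20e
Checksum = 0x4df1


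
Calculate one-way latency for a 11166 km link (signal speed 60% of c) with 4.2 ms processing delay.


Speed = 0.6 * 3e5 km/s = 180000 km/s
Propagation delay = 11166 / 180000 = 0.062 s = 62.0333 ms
Processing delay = 4.2 ms
Total one-way latency = 66.2333 ms


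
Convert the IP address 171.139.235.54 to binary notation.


171 = 10101011
139 = 10001011
235 = 11101011
54 = 00110110
Binary: 10101011.10001011.11101011.00110110


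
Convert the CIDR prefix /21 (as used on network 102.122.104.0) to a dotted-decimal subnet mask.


/21 means 21 network bits, 11 host bits
Binary: 11111111111111111111100000000000
Mask: 255.255.248.0


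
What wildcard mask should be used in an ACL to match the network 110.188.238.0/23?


Subnet mask: 255.255.254.0
Wildcard = 255.255.255.255 - subnet mask
255 - 255 = 0
255 - 255 = 0
255 - 254 = 1
255 - 0 = 255
Wildcard: 0.0.1.255


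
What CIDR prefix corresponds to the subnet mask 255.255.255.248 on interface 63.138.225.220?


Binary: 11111111.11111111.11111111.11111000
Count leading 1s
Prefix: /29


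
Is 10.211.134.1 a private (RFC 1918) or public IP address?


RFC 1918 private ranges:
  10.0.0.0/8 (10.0.0.0 - 10.255.255.255)
  172.16.0.0/12 (172.16.0.0 - 172.31.255.255)
  192.168.0.0/16 (192.168.0.0 - 192.168.255.255)
Private (in 10.0.0.0/8)


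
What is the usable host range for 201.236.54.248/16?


Network: 201.236.0.0
Broadcast: 201.236.255.255
First usable = network + 1
Last usable = broadcast - 1
Range: 201.236.0.1 to 201.236.255.254


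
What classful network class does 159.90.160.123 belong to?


First octet: 159
Binary: 10011111
10xxxxxx -> Class B (128-191)
Class B, default mask 255.255.0.0 (/16)


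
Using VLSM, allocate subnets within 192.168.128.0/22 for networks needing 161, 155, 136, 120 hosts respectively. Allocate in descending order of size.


161 hosts -> /24 (254 usable): 192.168.128.0/24
155 hosts -> /24 (254 usable): 192.168.129.0/24
136 hosts -> /24 (254 usable): 192.168.130.0/24
120 hosts -> /25 (126 usable): 192.168.131.0/25
Allocation: 192.168.128.0/24 (161 hosts, 254 usable); 192.168.129.0/24 (155 hosts, 254 usable); 192.168.130.0/24 (136 hosts, 254 usable); 192.168.131.0/25 (120 hosts, 126 usable)


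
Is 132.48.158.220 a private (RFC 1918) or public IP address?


RFC 1918 private ranges:
  10.0.0.0/8 (10.0.0.0 - 10.255.255.255)
  172.16.0.0/12 (172.16.0.0 - 172.31.255.255)
  192.168.0.0/16 (192.168.0.0 - 192.168.255.255)
Public (not in any RFC 1918 range)


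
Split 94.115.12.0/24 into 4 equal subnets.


New prefix = 24 + 2 = 26
Each subnet has 64 addresses
  94.115.12.0/26
  94.115.12.64/26
  94.115.12.128/26
  94.115.12.192/26
Subnets: 94.115.12.0/26, 94.115.12.64/26, 94.115.12.128/26, 94.115.12.192/26


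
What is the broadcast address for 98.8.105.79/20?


Network: 98.8.96.0/20
Host bits = 12
Set all host bits to 1:
Broadcast: 98.8.111.255


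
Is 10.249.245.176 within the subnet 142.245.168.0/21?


Subnet network: 142.245.168.0
Test IP AND mask: 10.249.240.0
No, 10.249.245.176 is not in 142.245.168.0/21


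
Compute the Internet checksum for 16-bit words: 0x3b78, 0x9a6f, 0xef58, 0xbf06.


Sum all words (with carry folding):
+ 0x3b78 = 0x3b78
+ 0x9a6f = 0xd5e7
+ 0xef58 = 0xc540
+ 0xbf06 = 0x8447
One's complement: ~0x8447
Checksum = 0x7bb8


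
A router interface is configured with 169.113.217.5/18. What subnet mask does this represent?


/18 means 18 network bits, 14 host bits
Binary: 11111111111111111100000000000000
Mask: 255.255.192.0


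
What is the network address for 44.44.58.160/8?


IP:   00101100.00101100.00111010.10100000
Mask: 11111111.00000000.00000000.00000000
AND operation:
Net:  00101100.00000000.00000000.00000000
Network: 44.0.0.0/8


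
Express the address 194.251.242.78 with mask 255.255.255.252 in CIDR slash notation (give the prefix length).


Binary: 11111111.11111111.11111111.11111100
Count leading 1s
Prefix: /30


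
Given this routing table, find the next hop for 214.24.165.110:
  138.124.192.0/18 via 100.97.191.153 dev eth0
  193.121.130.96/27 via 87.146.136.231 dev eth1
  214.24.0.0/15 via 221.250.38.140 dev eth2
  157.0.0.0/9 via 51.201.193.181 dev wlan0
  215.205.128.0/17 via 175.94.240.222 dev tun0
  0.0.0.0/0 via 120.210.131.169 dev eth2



Longest prefix match for 214.24.165.110:
  /18 138.124.192.0: no
  /27 193.121.130.96: no
  /15 214.24.0.0: MATCH
  /9 157.0.0.0: no
  /17 215.205.128.0: no
  /0 0.0.0.0: MATCH
Selected: next-hop 221.250.38.140 via eth2 (matched /15)


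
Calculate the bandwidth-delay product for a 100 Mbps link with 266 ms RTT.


BDP = bandwidth * RTT
= 100 Mbps * 266 ms
= 100 * 1e6 * 266 / 1000 bits
= 26600000 bits
= 3325000 bytes
= 3247.0703 KB
BDP = 26600000 bits (3325000 bytes)


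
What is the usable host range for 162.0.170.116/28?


Network: 162.0.170.112
Broadcast: 162.0.170.127
First usable = network + 1
Last usable = broadcast - 1
Range: 162.0.170.113 to 162.0.170.126


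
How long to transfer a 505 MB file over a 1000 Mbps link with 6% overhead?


Effective throughput = 1000 * (1 - 6/100) = 940 Mbps
File size in Mb = 505 * 8 = 4040 Mb
Time = 4040 / 940
Time = 4.2979 seconds


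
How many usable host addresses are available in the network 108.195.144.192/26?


Host bits = 32 - 26 = 6
Total addresses = 2^6 = 64
Usable = total - 2 (network and broadcast)
Usable hosts: 62


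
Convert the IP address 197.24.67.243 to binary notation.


197 = 11000101
24 = 00011000
67 = 01000011
243 = 11110011
Binary: 11000101.00011000.01000011.11110011


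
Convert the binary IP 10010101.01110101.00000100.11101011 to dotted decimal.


10010101 = 149
01110101 = 117
00000100 = 4
11101011 = 235
IP: 149.117.4.235


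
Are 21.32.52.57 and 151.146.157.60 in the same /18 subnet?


Mask: 255.255.192.0
21.32.52.57 AND mask = 21.32.0.0
151.146.157.60 AND mask = 151.146.128.0
No, different subnets (21.32.0.0 vs 151.146.128.0)


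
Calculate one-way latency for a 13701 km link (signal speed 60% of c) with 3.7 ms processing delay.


Speed = 0.6 * 3e5 km/s = 180000 km/s
Propagation delay = 13701 / 180000 = 0.0761 s = 76.1167 ms
Processing delay = 3.7 ms
Total one-way latency = 79.8167 ms


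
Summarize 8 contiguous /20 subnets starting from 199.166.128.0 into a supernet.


Original prefix: /20
Number of subnets: 8 = 2^3
New prefix = 20 - 3 = 17
Supernet: 199.166.128.0/17


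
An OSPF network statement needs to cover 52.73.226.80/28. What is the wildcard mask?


Subnet mask: 255.255.255.240
Wildcard = 255.255.255.255 - subnet mask
255 - 255 = 0
255 - 255 = 0
255 - 255 = 0
255 - 240 = 15
Wildcard: 0.0.0.15


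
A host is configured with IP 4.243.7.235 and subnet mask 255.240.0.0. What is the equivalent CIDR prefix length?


Binary: 11111111.11110000.00000000.00000000
Count leading 1s
Prefix: /12


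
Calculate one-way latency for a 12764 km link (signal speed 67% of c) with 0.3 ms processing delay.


Speed = 0.67 * 3e5 km/s = 201000 km/s
Propagation delay = 12764 / 201000 = 0.0635 s = 63.5025 ms
Processing delay = 0.3 ms
Total one-way latency = 63.8025 ms


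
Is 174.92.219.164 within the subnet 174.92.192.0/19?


Subnet network: 174.92.192.0
Test IP AND mask: 174.92.192.0
Yes, 174.92.219.164 is in 174.92.192.0/19


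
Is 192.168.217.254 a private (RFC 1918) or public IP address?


RFC 1918 private ranges:
  10.0.0.0/8 (10.0.0.0 - 10.255.255.255)
  172.16.0.0/12 (172.16.0.0 - 172.31.255.255)
  192.168.0.0/16 (192.168.0.0 - 192.168.255.255)
Private (in 192.168.0.0/16)


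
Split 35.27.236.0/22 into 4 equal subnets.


New prefix = 22 + 2 = 24
Each subnet has 256 addresses
  35.27.236.0/24
  35.27.237.0/24
  35.27.238.0/24
  35.27.239.0/24
Subnets: 35.27.236.0/24, 35.27.237.0/24, 35.27.238.0/24, 35.27.239.0/24


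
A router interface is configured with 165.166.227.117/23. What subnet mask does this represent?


/23 means 23 network bits, 9 host bits
Binary: 11111111111111111111111000000000
Mask: 255.255.254.0


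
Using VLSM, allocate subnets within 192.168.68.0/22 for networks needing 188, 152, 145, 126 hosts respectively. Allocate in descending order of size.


188 hosts -> /24 (254 usable): 192.168.68.0/24
152 hosts -> /24 (254 usable): 192.168.69.0/24
145 hosts -> /24 (254 usable): 192.168.70.0/24
126 hosts -> /25 (126 usable): 192.168.71.0/25
Allocation: 192.168.68.0/24 (188 hosts, 254 usable); 192.168.69.0/24 (152 hosts, 254 usable); 192.168.70.0/24 (145 hosts, 254 usable); 192.168.71.0/25 (126 hosts, 126 usable)


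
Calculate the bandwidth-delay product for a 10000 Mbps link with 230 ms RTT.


BDP = bandwidth * RTT
= 10000 Mbps * 230 ms
= 10000 * 1e6 * 230 / 1000 bits
= 2300000000 bits
= 287500000 bytes
= 280761.7188 KB
BDP = 2300000000 bits (287500000 bytes)


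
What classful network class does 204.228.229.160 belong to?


First octet: 204
Binary: 11001100
110xxxxx -> Class C (192-223)
Class C, default mask 255.255.255.0 (/24)


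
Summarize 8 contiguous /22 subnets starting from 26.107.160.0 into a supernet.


Original prefix: /22
Number of subnets: 8 = 2^3
New prefix = 22 - 3 = 19
Supernet: 26.107.160.0/19


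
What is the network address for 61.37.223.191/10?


IP:   00111101.00100101.11011111.10111111
Mask: 11111111.11000000.00000000.00000000
AND operation:
Net:  00111101.00000000.00000000.00000000
Network: 61.0.0.0/10


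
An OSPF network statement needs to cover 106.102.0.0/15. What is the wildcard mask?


Subnet mask: 255.254.0.0
Wildcard = 255.255.255.255 - subnet mask
255 - 255 = 0
255 - 254 = 1
255 - 0 = 255
255 - 0 = 255
Wildcard: 0.1.255.255


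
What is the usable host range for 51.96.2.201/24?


Network: 51.96.2.0
Broadcast: 51.96.2.255
First usable = network + 1
Last usable = broadcast - 1
Range: 51.96.2.1 to 51.96.2.254


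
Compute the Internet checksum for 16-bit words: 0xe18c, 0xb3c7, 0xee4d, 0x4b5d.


Sum all words (with carry folding):
+ 0xe18c = 0xe18c
+ 0xb3c7 = 0x9554
+ 0xee4d = 0x83a2
+ 0x4b5d = 0xceff
One's complement: ~0xceff
Checksum = 0x3100


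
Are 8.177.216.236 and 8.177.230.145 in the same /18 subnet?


Mask: 255.255.192.0
8.177.216.236 AND mask = 8.177.192.0
8.177.230.145 AND mask = 8.177.192.0
Yes, same subnet (8.177.192.0)


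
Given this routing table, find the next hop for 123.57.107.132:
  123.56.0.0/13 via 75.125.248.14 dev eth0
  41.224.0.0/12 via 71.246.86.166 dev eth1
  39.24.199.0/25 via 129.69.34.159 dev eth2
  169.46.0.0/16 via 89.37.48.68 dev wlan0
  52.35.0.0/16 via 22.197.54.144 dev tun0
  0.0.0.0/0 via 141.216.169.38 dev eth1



Longest prefix match for 123.57.107.132:
  /13 123.56.0.0: MATCH
  /12 41.224.0.0: no
  /25 39.24.199.0: no
  /16 169.46.0.0: no
  /16 52.35.0.0: no
  /0 0.0.0.0: MATCH
Selected: next-hop 75.125.248.14 via eth0 (matched /13)


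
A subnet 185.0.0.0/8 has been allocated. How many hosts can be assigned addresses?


Host bits = 32 - 8 = 24
Total addresses = 2^24 = 16777216
Usable = total - 2 (network and broadcast)
Usable hosts: 16777214


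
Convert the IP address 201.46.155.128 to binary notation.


201 = 11001001
46 = 00101110
155 = 10011011
128 = 10000000
Binary: 11001001.00101110.10011011.10000000


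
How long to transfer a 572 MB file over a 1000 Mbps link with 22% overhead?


Effective throughput = 1000 * (1 - 22/100) = 780 Mbps
File size in Mb = 572 * 8 = 4576 Mb
Time = 4576 / 780
Time = 5.8667 seconds


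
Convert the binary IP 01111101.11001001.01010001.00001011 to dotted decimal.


01111101 = 125
11001001 = 201
01010001 = 81
00001011 = 11
IP: 125.201.81.11


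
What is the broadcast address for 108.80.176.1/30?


Network: 108.80.176.0/30
Host bits = 2
Set all host bits to 1:
Broadcast: 108.80.176.3


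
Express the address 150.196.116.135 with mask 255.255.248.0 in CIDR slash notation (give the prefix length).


Binary: 11111111.11111111.11111000.00000000
Count leading 1s
Prefix: /21


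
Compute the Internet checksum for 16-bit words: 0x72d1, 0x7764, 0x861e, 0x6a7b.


Sum all words (with carry folding):
+ 0x72d1 = 0x72d1
+ 0x7764 = 0xea35
+ 0x861e = 0x7054
+ 0x6a7b = 0xdacf
One's complement: ~0xdacf
Checksum = 0x2530


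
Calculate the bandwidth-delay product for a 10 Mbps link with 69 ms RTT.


BDP = bandwidth * RTT
= 10 Mbps * 69 ms
= 10 * 1e6 * 69 / 1000 bits
= 690000 bits
= 86250 bytes
= 84.2285 KB
BDP = 690000 bits (86250 bytes)


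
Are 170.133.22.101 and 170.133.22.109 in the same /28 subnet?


Mask: 255.255.255.240
170.133.22.101 AND mask = 170.133.22.96
170.133.22.109 AND mask = 170.133.22.96
Yes, same subnet (170.133.22.96)


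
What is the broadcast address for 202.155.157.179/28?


Network: 202.155.157.176/28
Host bits = 4
Set all host bits to 1:
Broadcast: 202.155.157.191


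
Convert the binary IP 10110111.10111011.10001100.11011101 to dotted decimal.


10110111 = 183
10111011 = 187
10001100 = 140
11011101 = 221
IP: 183.187.140.221


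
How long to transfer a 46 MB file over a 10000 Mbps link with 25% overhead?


Effective throughput = 10000 * (1 - 25/100) = 7500 Mbps
File size in Mb = 46 * 8 = 368 Mb
Time = 368 / 7500
Time = 0.0491 seconds


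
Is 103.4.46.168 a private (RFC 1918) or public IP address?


RFC 1918 private ranges:
  10.0.0.0/8 (10.0.0.0 - 10.255.255.255)
  172.16.0.0/12 (172.16.0.0 - 172.31.255.255)
  192.168.0.0/16 (192.168.0.0 - 192.168.255.255)
Public (not in any RFC 1918 range)


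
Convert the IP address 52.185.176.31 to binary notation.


52 = 00110100
185 = 10111001
176 = 10110000
31 = 00011111
Binary: 00110100.10111001.10110000.00011111


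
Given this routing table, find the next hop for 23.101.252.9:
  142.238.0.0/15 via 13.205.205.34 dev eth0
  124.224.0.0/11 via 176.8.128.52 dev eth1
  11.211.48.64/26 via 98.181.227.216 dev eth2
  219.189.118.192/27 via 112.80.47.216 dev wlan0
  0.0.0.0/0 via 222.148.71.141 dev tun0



Longest prefix match for 23.101.252.9:
  /15 142.238.0.0: no
  /11 124.224.0.0: no
  /26 11.211.48.64: no
  /27 219.189.118.192: no
  /0 0.0.0.0: MATCH
Selected: next-hop 222.148.71.141 via tun0 (matched /0)


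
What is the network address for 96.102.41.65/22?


IP:   01100000.01100110.00101001.01000001
Mask: 11111111.11111111.11111100.00000000
AND operation:
Net:  01100000.01100110.00101000.00000000
Network: 96.102.40.0/22


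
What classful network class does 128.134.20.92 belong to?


First octet: 128
Binary: 10000000
10xxxxxx -> Class B (128-191)
Class B, default mask 255.255.0.0 (/16)


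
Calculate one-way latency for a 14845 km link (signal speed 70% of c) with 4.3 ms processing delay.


Speed = 0.7 * 3e5 km/s = 210000 km/s
Propagation delay = 14845 / 210000 = 0.0707 s = 70.6905 ms
Processing delay = 4.3 ms
Total one-way latency = 74.9905 ms


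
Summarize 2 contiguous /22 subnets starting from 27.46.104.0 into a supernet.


Original prefix: /22
Number of subnets: 2 = 2^1
New prefix = 22 - 1 = 21
Supernet: 27.46.104.0/21


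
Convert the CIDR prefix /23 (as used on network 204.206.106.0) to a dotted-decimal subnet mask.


/23 means 23 network bits, 9 host bits
Binary: 11111111111111111111111000000000
Mask: 255.255.254.0


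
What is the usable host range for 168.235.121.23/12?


Network: 168.224.0.0
Broadcast: 168.239.255.255
First usable = network + 1
Last usable = broadcast - 1
Range: 168.224.0.1 to 168.239.255.254


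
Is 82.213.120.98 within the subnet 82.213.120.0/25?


Subnet network: 82.213.120.0
Test IP AND mask: 82.213.120.0
Yes, 82.213.120.98 is in 82.213.120.0/25


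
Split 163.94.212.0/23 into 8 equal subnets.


New prefix = 23 + 3 = 26
Each subnet has 64 addresses
  163.94.212.0/26
  163.94.212.64/26
  163.94.212.128/26
  163.94.212.192/26
  163.94.213.0/26
  163.94.213.64/26
  163.94.213.128/26
  163.94.213.192/26
Subnets: 163.94.212.0/26, 163.94.212.64/26, 163.94.212.128/26, 163.94.212.192/26, 163.94.213.0/26, 163.94.213.64/26, 163.94.213.128/26, 163.94.213.192/26


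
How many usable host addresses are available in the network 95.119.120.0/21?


Host bits = 32 - 21 = 11
Total addresses = 2^11 = 2048
Usable = total - 2 (network and broadcast)
Usable hosts: 2046


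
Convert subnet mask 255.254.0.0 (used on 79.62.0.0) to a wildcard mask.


Subnet mask: 255.254.0.0
Wildcard = 255.255.255.255 - subnet mask
255 - 255 = 0
255 - 254 = 1
255 - 0 = 255
255 - 0 = 255
Wildcard: 0.1.255.255


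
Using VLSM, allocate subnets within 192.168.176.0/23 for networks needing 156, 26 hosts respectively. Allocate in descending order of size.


156 hosts -> /24 (254 usable): 192.168.176.0/24
26 hosts -> /27 (30 usable): 192.168.177.0/27
Allocation: 192.168.176.0/24 (156 hosts, 254 usable); 192.168.177.0/27 (26 hosts, 30 usable)


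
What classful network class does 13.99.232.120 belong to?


First octet: 13
Binary: 00001101
0xxxxxxx -> Class A (1-126)
Class A, default mask 255.0.0.0 (/8)


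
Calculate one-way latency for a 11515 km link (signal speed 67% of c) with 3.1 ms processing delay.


Speed = 0.67 * 3e5 km/s = 201000 km/s
Propagation delay = 11515 / 201000 = 0.0573 s = 57.2886 ms
Processing delay = 3.1 ms
Total one-way latency = 60.3886 ms


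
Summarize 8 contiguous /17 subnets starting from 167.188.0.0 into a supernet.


Original prefix: /17
Number of subnets: 8 = 2^3
New prefix = 17 - 3 = 14
Supernet: 167.188.0.0/14


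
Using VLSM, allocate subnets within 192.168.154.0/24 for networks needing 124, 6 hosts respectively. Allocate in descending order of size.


124 hosts -> /25 (126 usable): 192.168.154.0/25
6 hosts -> /29 (6 usable): 192.168.154.128/29
Allocation: 192.168.154.0/25 (124 hosts, 126 usable); 192.168.154.128/29 (6 hosts, 6 usable)


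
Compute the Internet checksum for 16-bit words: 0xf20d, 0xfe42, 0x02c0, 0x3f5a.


Sum all words (with carry folding):
+ 0xf20d = 0xf20d
+ 0xfe42 = 0xf050
+ 0x02c0 = 0xf310
+ 0x3f5a = 0x326b
One's complement: ~0x326b
Checksum = 0xcd94


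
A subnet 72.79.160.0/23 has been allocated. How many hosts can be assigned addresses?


Host bits = 32 - 23 = 9
Total addresses = 2^9 = 512
Usable = total - 2 (network and broadcast)
Usable hosts: 510


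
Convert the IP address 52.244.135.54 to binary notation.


52 = 00110100
244 = 11110100
135 = 10000111
54 = 00110110
Binary: 00110100.11110100.10000111.00110110


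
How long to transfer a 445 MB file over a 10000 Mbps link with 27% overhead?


Effective throughput = 10000 * (1 - 27/100) = 7300 Mbps
File size in Mb = 445 * 8 = 3560 Mb
Time = 3560 / 7300
Time = 0.4877 seconds


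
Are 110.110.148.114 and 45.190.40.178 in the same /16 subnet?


Mask: 255.255.0.0
110.110.148.114 AND mask = 110.110.0.0
45.190.40.178 AND mask = 45.190.0.0
No, different subnets (110.110.0.0 vs 45.190.0.0)


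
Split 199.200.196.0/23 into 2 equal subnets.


New prefix = 23 + 1 = 24
Each subnet has 256 addresses
  199.200.196.0/24
  199.200.197.0/24
Subnets: 199.200.196.0/24, 199.200.197.0/24


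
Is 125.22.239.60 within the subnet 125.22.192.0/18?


Subnet network: 125.22.192.0
Test IP AND mask: 125.22.192.0
Yes, 125.22.239.60 is in 125.22.192.0/18


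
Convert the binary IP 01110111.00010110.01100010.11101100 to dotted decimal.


01110111 = 119
00010110 = 22
01100010 = 98
11101100 = 236
IP: 119.22.98.236


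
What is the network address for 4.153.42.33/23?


IP:   00000100.10011001.00101010.00100001
Mask: 11111111.11111111.11111110.00000000
AND operation:
Net:  00000100.10011001.00101010.00000000
Network: 4.153.42.0/23


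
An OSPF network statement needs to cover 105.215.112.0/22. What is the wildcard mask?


Subnet mask: 255.255.252.0
Wildcard = 255.255.255.255 - subnet mask
255 - 255 = 0
255 - 255 = 0
255 - 252 = 3
255 - 0 = 255
Wildcard: 0.0.3.255


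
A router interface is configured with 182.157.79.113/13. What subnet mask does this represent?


/13 means 13 network bits, 19 host bits
Binary: 11111111111110000000000000000000
Mask: 255.248.0.0


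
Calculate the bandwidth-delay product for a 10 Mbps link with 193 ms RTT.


BDP = bandwidth * RTT
= 10 Mbps * 193 ms
= 10 * 1e6 * 193 / 1000 bits
= 1930000 bits
= 241250 bytes
= 235.5957 KB
BDP = 1930000 bits (241250 bytes)


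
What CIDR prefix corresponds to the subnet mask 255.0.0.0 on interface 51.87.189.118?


Binary: 11111111.00000000.00000000.00000000
Count leading 1s
Prefix: /8


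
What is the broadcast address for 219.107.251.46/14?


Network: 219.104.0.0/14
Host bits = 18
Set all host bits to 1:
Broadcast: 219.107.255.255


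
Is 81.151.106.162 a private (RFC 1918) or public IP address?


RFC 1918 private ranges:
  10.0.0.0/8 (10.0.0.0 - 10.255.255.255)
  172.16.0.0/12 (172.16.0.0 - 172.31.255.255)
  192.168.0.0/16 (192.168.0.0 - 192.168.255.255)
Public (not in any RFC 1918 range)


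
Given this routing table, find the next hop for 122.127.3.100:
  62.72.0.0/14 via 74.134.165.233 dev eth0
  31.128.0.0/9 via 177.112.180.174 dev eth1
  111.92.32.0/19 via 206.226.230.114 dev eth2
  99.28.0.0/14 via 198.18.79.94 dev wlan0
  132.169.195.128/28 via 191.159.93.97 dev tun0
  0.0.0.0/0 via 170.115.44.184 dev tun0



Longest prefix match for 122.127.3.100:
  /14 62.72.0.0: no
  /9 31.128.0.0: no
  /19 111.92.32.0: no
  /14 99.28.0.0: no
  /28 132.169.195.128: no
  /0 0.0.0.0: MATCH
Selected: next-hop 170.115.44.184 via tun0 (matched /0)


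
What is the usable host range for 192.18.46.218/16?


Network: 192.18.0.0
Broadcast: 192.18.255.255
First usable = network + 1
Last usable = broadcast - 1
Range: 192.18.0.1 to 192.18.255.254


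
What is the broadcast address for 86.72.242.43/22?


Network: 86.72.240.0/22
Host bits = 10
Set all host bits to 1:
Broadcast: 86.72.243.255


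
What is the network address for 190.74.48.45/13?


IP:   10111110.01001010.00110000.00101101
Mask: 11111111.11111000.00000000.00000000
AND operation:
Net:  10111110.01001000.00000000.00000000
Network: 190.72.0.0/13


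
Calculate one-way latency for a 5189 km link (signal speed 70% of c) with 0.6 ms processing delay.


Speed = 0.7 * 3e5 km/s = 210000 km/s
Propagation delay = 5189 / 210000 = 0.0247 s = 24.7095 ms
Processing delay = 0.6 ms
Total one-way latency = 25.3095 ms


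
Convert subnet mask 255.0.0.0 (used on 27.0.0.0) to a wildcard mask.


Subnet mask: 255.0.0.0
Wildcard = 255.255.255.255 - subnet mask
255 - 255 = 0
255 - 0 = 255
255 - 0 = 255
255 - 0 = 255
Wildcard: 0.255.255.255


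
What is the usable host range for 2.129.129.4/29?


Network: 2.129.129.0
Broadcast: 2.129.129.7
First usable = network + 1
Last usable = broadcast - 1
Range: 2.129.129.1 to 2.129.129.6


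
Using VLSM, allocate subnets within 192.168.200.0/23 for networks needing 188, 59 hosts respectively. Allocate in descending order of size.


188 hosts -> /24 (254 usable): 192.168.200.0/24
59 hosts -> /26 (62 usable): 192.168.201.0/26
Allocation: 192.168.200.0/24 (188 hosts, 254 usable); 192.168.201.0/26 (59 hosts, 62 usable)


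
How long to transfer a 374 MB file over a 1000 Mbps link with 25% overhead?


Effective throughput = 1000 * (1 - 25/100) = 750 Mbps
File size in Mb = 374 * 8 = 2992 Mb
Time = 2992 / 750
Time = 3.9893 seconds


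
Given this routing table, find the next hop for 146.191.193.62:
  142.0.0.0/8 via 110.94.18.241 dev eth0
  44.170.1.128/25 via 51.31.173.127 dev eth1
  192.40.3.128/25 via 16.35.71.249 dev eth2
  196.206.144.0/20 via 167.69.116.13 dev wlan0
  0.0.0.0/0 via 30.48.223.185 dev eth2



Longest prefix match for 146.191.193.62:
  /8 142.0.0.0: no
  /25 44.170.1.128: no
  /25 192.40.3.128: no
  /20 196.206.144.0: no
  /0 0.0.0.0: MATCH
Selected: next-hop 30.48.223.185 via eth2 (matched /0)


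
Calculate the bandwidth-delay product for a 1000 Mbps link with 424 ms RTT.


BDP = bandwidth * RTT
= 1000 Mbps * 424 ms
= 1000 * 1e6 * 424 / 1000 bits
= 424000000 bits
= 53000000 bytes
= 51757.8125 KB
BDP = 424000000 bits (53000000 bytes)


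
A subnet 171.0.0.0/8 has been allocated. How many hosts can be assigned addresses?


Host bits = 32 - 8 = 24
Total addresses = 2^24 = 16777216
Usable = total - 2 (network and broadcast)
Usable hosts: 16777214


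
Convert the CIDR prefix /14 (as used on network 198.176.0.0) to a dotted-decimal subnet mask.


/14 means 14 network bits, 18 host bits
Binary: 11111111111111000000000000000000
Mask: 255.252.0.0


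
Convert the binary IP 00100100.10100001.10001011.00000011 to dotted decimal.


00100100 = 36
10100001 = 161
10001011 = 139
00000011 = 3
IP: 36.161.139.3


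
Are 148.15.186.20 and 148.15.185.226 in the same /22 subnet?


Mask: 255.255.252.0
148.15.186.20 AND mask = 148.15.184.0
148.15.185.226 AND mask = 148.15.184.0
Yes, same subnet (148.15.184.0)


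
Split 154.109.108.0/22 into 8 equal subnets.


New prefix = 22 + 3 = 25
Each subnet has 128 addresses
  154.109.108.0/25
  154.109.108.128/25
  154.109.109.0/25
  154.109.109.128/25
  154.109.110.0/25
  154.109.110.128/25
  154.109.111.0/25
  154.109.111.128/25
Subnets: 154.109.108.0/25, 154.109.108.128/25, 154.109.109.0/25, 154.109.109.128/25, 154.109.110.0/25, 154.109.110.128/25, 154.109.111.0/25, 154.109.111.128/25


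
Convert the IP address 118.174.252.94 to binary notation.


118 = 01110110
174 = 10101110
252 = 11111100
94 = 01011110
Binary: 01110110.10101110.11111100.01011110


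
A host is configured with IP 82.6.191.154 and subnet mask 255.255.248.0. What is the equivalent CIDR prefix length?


Binary: 11111111.11111111.11111000.00000000
Count leading 1s
Prefix: /21


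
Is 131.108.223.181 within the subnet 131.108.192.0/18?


Subnet network: 131.108.192.0
Test IP AND mask: 131.108.192.0
Yes, 131.108.223.181 is in 131.108.192.0/18


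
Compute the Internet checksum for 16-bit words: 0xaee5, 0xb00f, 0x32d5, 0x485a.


Sum all words (with carry folding):
+ 0xaee5 = 0xaee5
+ 0xb00f = 0x5ef5
+ 0x32d5 = 0x91ca
+ 0x485a = 0xda24
One's complement: ~0xda24
Checksum = 0x25db


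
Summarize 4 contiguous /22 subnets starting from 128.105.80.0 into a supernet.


Original prefix: /22
Number of subnets: 4 = 2^2
New prefix = 22 - 2 = 20
Supernet: 128.105.80.0/20


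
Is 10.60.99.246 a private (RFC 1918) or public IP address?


RFC 1918 private ranges:
  10.0.0.0/8 (10.0.0.0 - 10.255.255.255)
  172.16.0.0/12 (172.16.0.0 - 172.31.255.255)
  192.168.0.0/16 (192.168.0.0 - 192.168.255.255)
Private (in 10.0.0.0/8)


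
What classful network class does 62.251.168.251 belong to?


First octet: 62
Binary: 00111110
0xxxxxxx -> Class A (1-126)
Class A, default mask 255.0.0.0 (/8)


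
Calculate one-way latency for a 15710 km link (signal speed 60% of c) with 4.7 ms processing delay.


Speed = 0.6 * 3e5 km/s = 180000 km/s
Propagation delay = 15710 / 180000 = 0.0873 s = 87.2778 ms
Processing delay = 4.7 ms
Total one-way latency = 91.9778 ms


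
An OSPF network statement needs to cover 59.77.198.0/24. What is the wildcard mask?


Subnet mask: 255.255.255.0
Wildcard = 255.255.255.255 - subnet mask
255 - 255 = 0
255 - 255 = 0
255 - 255 = 0
255 - 0 = 255
Wildcard: 0.0.0.255


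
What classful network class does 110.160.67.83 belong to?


First octet: 110
Binary: 01101110
0xxxxxxx -> Class A (1-126)
Class A, default mask 255.0.0.0 (/8)


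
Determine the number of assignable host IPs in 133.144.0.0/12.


Host bits = 32 - 12 = 20
Total addresses = 2^20 = 1048576
Usable = total - 2 (network and broadcast)
Usable hosts: 1048574


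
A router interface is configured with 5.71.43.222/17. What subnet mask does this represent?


/17 means 17 network bits, 15 host bits
Binary: 11111111111111111000000000000000
Mask: 255.255.128.0


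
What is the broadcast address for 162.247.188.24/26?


Network: 162.247.188.0/26
Host bits = 6
Set all host bits to 1:
Broadcast: 162.247.188.63


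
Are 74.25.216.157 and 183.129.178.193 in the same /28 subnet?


Mask: 255.255.255.240
74.25.216.157 AND mask = 74.25.216.144
183.129.178.193 AND mask = 183.129.178.192
No, different subnets (74.25.216.144 vs 183.129.178.192)


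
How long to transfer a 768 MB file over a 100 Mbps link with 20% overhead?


Effective throughput = 100 * (1 - 20/100) = 80 Mbps
File size in Mb = 768 * 8 = 6144 Mb
Time = 6144 / 80
Time = 76.8 seconds


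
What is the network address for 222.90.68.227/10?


IP:   11011110.01011010.01000100.11100011
Mask: 11111111.11000000.00000000.00000000
AND operation:
Net:  11011110.01000000.00000000.00000000
Network: 222.64.0.0/10


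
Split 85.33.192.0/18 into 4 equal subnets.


New prefix = 18 + 2 = 20
Each subnet has 4096 addresses
  85.33.192.0/20
  85.33.208.0/20
  85.33.224.0/20
  85.33.240.0/20
Subnets: 85.33.192.0/20, 85.33.208.0/20, 85.33.224.0/20, 85.33.240.0/20


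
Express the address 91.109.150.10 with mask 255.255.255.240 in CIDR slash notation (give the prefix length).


Binary: 11111111.11111111.11111111.11110000
Count leading 1s
Prefix: /28


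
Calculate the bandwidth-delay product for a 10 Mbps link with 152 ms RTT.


BDP = bandwidth * RTT
= 10 Mbps * 152 ms
= 10 * 1e6 * 152 / 1000 bits
= 1520000 bits
= 190000 bytes
= 185.5469 KB
BDP = 1520000 bits (190000 bytes)


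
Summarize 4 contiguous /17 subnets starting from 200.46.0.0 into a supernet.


Original prefix: /17
Number of subnets: 4 = 2^2
New prefix = 17 - 2 = 15
Supernet: 200.46.0.0/15


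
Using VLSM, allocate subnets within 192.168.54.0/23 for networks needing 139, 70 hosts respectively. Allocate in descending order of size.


139 hosts -> /24 (254 usable): 192.168.54.0/24
70 hosts -> /25 (126 usable): 192.168.55.0/25
Allocation: 192.168.54.0/24 (139 hosts, 254 usable); 192.168.55.0/25 (70 hosts, 126 usable)


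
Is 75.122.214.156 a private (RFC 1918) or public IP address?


RFC 1918 private ranges:
  10.0.0.0/8 (10.0.0.0 - 10.255.255.255)
  172.16.0.0/12 (172.16.0.0 - 172.31.255.255)
  192.168.0.0/16 (192.168.0.0 - 192.168.255.255)
Public (not in any RFC 1918 range)


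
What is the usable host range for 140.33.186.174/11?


Network: 140.32.0.0
Broadcast: 140.63.255.255
First usable = network + 1
Last usable = broadcast - 1
Range: 140.32.0.1 to 140.63.255.254


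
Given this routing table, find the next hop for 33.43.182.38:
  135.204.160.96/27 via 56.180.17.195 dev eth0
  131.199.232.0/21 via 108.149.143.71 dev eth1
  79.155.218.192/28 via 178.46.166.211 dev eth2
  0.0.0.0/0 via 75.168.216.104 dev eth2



Longest prefix match for 33.43.182.38:
  /27 135.204.160.96: no
  /21 131.199.232.0: no
  /28 79.155.218.192: no
  /0 0.0.0.0: MATCH
Selected: next-hop 75.168.216.104 via eth2 (matched /0)


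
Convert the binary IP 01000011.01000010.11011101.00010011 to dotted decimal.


01000011 = 67
01000010 = 66
11011101 = 221
00010011 = 19
IP: 67.66.221.19


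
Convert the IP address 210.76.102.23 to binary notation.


210 = 11010010
76 = 01001100
102 = 01100110
23 = 00010111
Binary: 11010010.01001100.01100110.00010111


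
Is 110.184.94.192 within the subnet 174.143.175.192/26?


Subnet network: 174.143.175.192
Test IP AND mask: 110.184.94.192
No, 110.184.94.192 is not in 174.143.175.192/26


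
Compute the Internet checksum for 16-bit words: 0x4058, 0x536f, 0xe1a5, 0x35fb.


Sum all words (with carry folding):
+ 0x4058 = 0x4058
+ 0x536f = 0x93c7
+ 0xe1a5 = 0x756d
+ 0x35fb = 0xab68
One's complement: ~0xab68
Checksum = 0x5497


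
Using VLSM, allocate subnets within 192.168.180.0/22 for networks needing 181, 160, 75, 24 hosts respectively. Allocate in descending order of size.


181 hosts -> /24 (254 usable): 192.168.180.0/24
160 hosts -> /24 (254 usable): 192.168.181.0/24
75 hosts -> /25 (126 usable): 192.168.182.0/25
24 hosts -> /27 (30 usable): 192.168.182.128/27
Allocation: 192.168.180.0/24 (181 hosts, 254 usable); 192.168.181.0/24 (160 hosts, 254 usable); 192.168.182.0/25 (75 hosts, 126 usable); 192.168.182.128/27 (24 hosts, 30 usable)


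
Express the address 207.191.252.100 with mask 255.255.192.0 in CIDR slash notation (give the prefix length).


Binary: 11111111.11111111.11000000.00000000
Count leading 1s
Prefix: /18


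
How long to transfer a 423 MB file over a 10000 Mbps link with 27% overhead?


Effective throughput = 10000 * (1 - 27/100) = 7300 Mbps
File size in Mb = 423 * 8 = 3384 Mb
Time = 3384 / 7300
Time = 0.4636 seconds


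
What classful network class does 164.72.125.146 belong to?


First octet: 164
Binary: 10100100
10xxxxxx -> Class B (128-191)
Class B, default mask 255.255.0.0 (/16)


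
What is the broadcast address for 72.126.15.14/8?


Network: 72.0.0.0/8
Host bits = 24
Set all host bits to 1:
Broadcast: 72.255.255.255


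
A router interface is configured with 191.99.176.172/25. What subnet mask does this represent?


/25 means 25 network bits, 7 host bits
Binary: 11111111111111111111111110000000
Mask: 255.255.255.128


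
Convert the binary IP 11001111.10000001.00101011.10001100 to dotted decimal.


11001111 = 207
10000001 = 129
00101011 = 43
10001100 = 140
IP: 207.129.43.140


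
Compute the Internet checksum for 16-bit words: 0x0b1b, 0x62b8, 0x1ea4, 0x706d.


Sum all words (with carry folding):
+ 0x0b1b = 0x0b1b
+ 0x62b8 = 0x6dd3
+ 0x1ea4 = 0x8c77
+ 0x706d = 0xfce4
One's complement: ~0xfce4
Checksum = 0x031b


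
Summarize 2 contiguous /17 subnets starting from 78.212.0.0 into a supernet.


Original prefix: /17
Number of subnets: 2 = 2^1
New prefix = 17 - 1 = 16
Supernet: 78.212.0.0/16


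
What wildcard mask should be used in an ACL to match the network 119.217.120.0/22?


Subnet mask: 255.255.252.0
Wildcard = 255.255.255.255 - subnet mask
255 - 255 = 0
255 - 255 = 0
255 - 252 = 3
255 - 0 = 255
Wildcard: 0.0.3.255


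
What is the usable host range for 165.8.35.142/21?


Network: 165.8.32.0
Broadcast: 165.8.39.255
First usable = network + 1
Last usable = broadcast - 1
Range: 165.8.32.1 to 165.8.39.254


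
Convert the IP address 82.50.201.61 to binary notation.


82 = 01010010
50 = 00110010
201 = 11001001
61 = 00111101
Binary: 01010010.00110010.11001001.00111101


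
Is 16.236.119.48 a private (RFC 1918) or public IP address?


RFC 1918 private ranges:
  10.0.0.0/8 (10.0.0.0 - 10.255.255.255)
  172.16.0.0/12 (172.16.0.0 - 172.31.255.255)
  192.168.0.0/16 (192.168.0.0 - 192.168.255.255)
Public (not in any RFC 1918 range)


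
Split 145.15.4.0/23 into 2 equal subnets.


New prefix = 23 + 1 = 24
Each subnet has 256 addresses
  145.15.4.0/24
  145.15.5.0/24
Subnets: 145.15.4.0/24, 145.15.5.0/24


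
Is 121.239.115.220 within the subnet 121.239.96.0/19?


Subnet network: 121.239.96.0
Test IP AND mask: 121.239.96.0
Yes, 121.239.115.220 is in 121.239.96.0/19


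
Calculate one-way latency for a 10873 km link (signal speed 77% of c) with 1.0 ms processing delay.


Speed = 0.77 * 3e5 km/s = 231000 km/s
Propagation delay = 10873 / 231000 = 0.0471 s = 47.0693 ms
Processing delay = 1.0 ms
Total one-way latency = 48.0693 ms


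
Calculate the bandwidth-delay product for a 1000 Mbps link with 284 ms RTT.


BDP = bandwidth * RTT
= 1000 Mbps * 284 ms
= 1000 * 1e6 * 284 / 1000 bits
= 284000000 bits
= 35500000 bytes
= 34667.9688 KB
BDP = 284000000 bits (35500000 bytes)


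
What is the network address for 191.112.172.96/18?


IP:   10111111.01110000.10101100.01100000
Mask: 11111111.11111111.11000000.00000000
AND operation:
Net:  10111111.01110000.10000000.00000000
Network: 191.112.128.0/18


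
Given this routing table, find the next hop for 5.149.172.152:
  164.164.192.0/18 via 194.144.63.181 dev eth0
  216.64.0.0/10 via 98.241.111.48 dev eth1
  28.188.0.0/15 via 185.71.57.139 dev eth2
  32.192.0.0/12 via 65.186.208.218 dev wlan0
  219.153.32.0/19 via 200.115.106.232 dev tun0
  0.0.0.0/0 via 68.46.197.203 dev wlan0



Longest prefix match for 5.149.172.152:
  /18 164.164.192.0: no
  /10 216.64.0.0: no
  /15 28.188.0.0: no
  /12 32.192.0.0: no
  /19 219.153.32.0: no
  /0 0.0.0.0: MATCH
Selected: next-hop 68.46.197.203 via wlan0 (matched /0)
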